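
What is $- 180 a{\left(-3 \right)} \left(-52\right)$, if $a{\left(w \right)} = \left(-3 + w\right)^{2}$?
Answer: $336960$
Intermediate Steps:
$- 180 a{\left(-3 \right)} \left(-52\right) = - 180 \left(-3 - 3\right)^{2} \left(-52\right) = - 180 \left(-6\right)^{2} \left(-52\right) = \left(-180\right) 36 \left(-52\right) = \left(-6480\right) \left(-52\right) = 336960$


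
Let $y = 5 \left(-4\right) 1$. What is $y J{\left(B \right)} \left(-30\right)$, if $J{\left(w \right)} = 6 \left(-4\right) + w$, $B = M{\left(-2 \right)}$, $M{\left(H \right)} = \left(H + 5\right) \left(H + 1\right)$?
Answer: $-16200$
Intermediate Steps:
$M{\left(H \right)} = \left(1 + H\right) \left(5 + H\right)$ ($M{\left(H \right)} = \left(5 + H\right) \left(1 + H\right) = \left(1 + H\right) \left(5 + H\right)$)
$B = -3$ ($B = 5 + \left(-2\right)^{2} + 6 \left(-2\right) = 5 + 4 - 12 = -3$)
$J{\left(w \right)} = -24 + w$
$y = -20$ ($y = \left(-20\right) 1 = -20$)
$y J{\left(B \right)} \left(-30\right) = - 20 \left(-24 - 3\right) \left(-30\right) = \left(-20\right) \left(-27\right) \left(-30\right) = 540 \left(-30\right) = -16200$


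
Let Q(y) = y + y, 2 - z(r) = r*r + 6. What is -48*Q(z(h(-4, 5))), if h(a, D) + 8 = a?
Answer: 14208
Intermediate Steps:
h(a, D) = -8 + a
z(r) = -4 - r² (z(r) = 2 - (r*r + 6) = 2 - (r² + 6) = 2 - (6 + r²) = 2 + (-6 - r²) = -4 - r²)
Q(y) = 2*y
-48*Q(z(h(-4, 5))) = -96*(-4 - (-8 - 4)²) = -96*(-4 - 1*(-12)²) = -96*(-4 - 1*144) = -96*(-4 - 144) = -96*(-148) = -48*(-296) = 14208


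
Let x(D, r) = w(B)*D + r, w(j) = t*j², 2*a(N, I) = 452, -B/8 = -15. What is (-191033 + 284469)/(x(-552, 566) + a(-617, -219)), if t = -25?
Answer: 23359/49680198 ≈ 0.00047019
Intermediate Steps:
B = 120 (B = -8*(-15) = 120)
a(N, I) = 226 (a(N, I) = (½)*452 = 226)
w(j) = -25*j²
x(D, r) = r - 360000*D (x(D, r) = (-25*120²)*D + r = (-25*14400)*D + r = -360000*D + r = r - 360000*D)
(-191033 + 284469)/(x(-552, 566) + a(-617, -219)) = (-191033 + 284469)/((566 - 360000*(-552)) + 226) = 93436/((566 + 198720000) + 226) = 93436/(198720566 + 226) = 93436/198720792 = 93436*(1/198720792) = 23359/49680198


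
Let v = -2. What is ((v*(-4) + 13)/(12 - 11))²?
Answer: 441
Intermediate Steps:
((v*(-4) + 13)/(12 - 11))² = ((-2*(-4) + 13)/(12 - 11))² = ((8 + 13)/1)² = (21*1)² = 21² = 441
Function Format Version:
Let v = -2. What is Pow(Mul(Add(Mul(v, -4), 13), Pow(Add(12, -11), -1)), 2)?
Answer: 441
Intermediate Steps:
Pow(Mul(Add(Mul(v, -4), 13), Pow(Add(12, -11), -1)), 2) = Pow(Mul(Add(Mul(-2, -4), 13), Pow(Add(12, -11), -1)), 2) = Pow(Mul(Add(8, 13), Pow(1, -1)), 2) = Pow(Mul(21, 1), 2) = Pow(21, 2) = 441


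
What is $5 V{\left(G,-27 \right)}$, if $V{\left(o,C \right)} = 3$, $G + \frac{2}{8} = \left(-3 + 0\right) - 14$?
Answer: $15$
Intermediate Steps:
$G = - \frac{69}{4}$ ($G = - \frac{1}{4} + \left(\left(-3 + 0\right) - 14\right) = - \frac{1}{4} - 17 = - \frac{69}{4} \approx -17.25$)
$5 V{\left(G,-27 \right)} = 5 \cdot 3 = 15$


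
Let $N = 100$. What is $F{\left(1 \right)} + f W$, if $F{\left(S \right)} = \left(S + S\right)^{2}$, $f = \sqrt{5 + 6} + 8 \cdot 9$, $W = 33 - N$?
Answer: $-4820 - 67 \sqrt{11} \approx -5042.2$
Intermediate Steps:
$W = -67$ ($W = 33 - 100 = -67$)
$f = 72 + \sqrt{11}$ ($f = \sqrt{11} + 72 = 72 + \sqrt{11} \approx 75.317$)
$F{\left(S \right)} = 4 S^{2}$ ($F{\left(S \right)} = \left(2 S\right)^{2} = 4 S^{2}$)
$F{\left(1 \right)} + f W = 4 \cdot 1^{2} + \left(72 + \sqrt{11}\right) \left(-67\right) = 4 \cdot 1 - \left(4824 + 67 \sqrt{11}\right) = 4 - \left(4824 + 67 \sqrt{11}\right) = -4820 - 67 \sqrt{11}$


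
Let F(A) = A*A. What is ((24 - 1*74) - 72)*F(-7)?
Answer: -5978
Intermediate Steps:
F(A) = A²
((24 - 1*74) - 72)*F(-7) = ((24 - 1*74) - 72)*(-7)² = ((24 - 74) - 72)*49 = (-50 - 72)*49 = -122*49 = -5978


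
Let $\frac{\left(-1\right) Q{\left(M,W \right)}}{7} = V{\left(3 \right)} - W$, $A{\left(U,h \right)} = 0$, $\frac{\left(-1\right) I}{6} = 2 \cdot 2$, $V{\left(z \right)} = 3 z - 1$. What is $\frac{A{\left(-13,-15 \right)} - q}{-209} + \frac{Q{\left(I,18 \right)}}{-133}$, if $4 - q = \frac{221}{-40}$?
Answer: $- \frac{4019}{8360} \approx -0.48074$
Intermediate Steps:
$V{\left(z \right)} = -1 + 3 z$
$q = \frac{381}{40}$ ($q = 4 - \frac{221}{-40} = 4 - 221 \left(- \frac{1}{40}\right) = 4 - - \frac{221}{40} = 4 + \frac{221}{40} = \frac{381}{40} \approx 9.525$)
$I = -24$ ($I = - 6 \cdot 2 \cdot 2 = \left(-6\right) 4 = -24$)
$Q{\left(M,W \right)} = -56 + 7 W$ ($Q{\left(M,W \right)} = - 7 \left(\left(-1 + 3 \cdot 3\right) - W\right) = - 7 \left(\left(-1 + 9\right) - W\right) = - 7 \left(8 - W\right) = -56 + 7 W$)
$\frac{A{\left(-13,-15 \right)} - q}{-209} + \frac{Q{\left(I,18 \right)}}{-133} = \frac{0 - \frac{381}{40}}{-209} + \frac{-56 + 7 \cdot 18}{-133} = \left(0 - \frac{381}{40}\right) \left(- \frac{1}{209}\right) + \left(-56 + 126\right) \left(- \frac{1}{133}\right) = \left(- \frac{381}{40}\right) \left(- \frac{1}{209}\right) + 70 \left(- \frac{1}{133}\right) = \frac{381}{8360} - \frac{10}{19} = - \frac{4019}{8360}$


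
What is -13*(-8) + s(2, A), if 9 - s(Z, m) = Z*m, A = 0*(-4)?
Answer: 113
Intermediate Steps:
A = 0
s(Z, m) = 9 - Z*m
-13*(-8) + s(2, A) = -13*(-8) + (9 - 1*2*0) = 104 + (9 + 0) = 104 + 9 = 113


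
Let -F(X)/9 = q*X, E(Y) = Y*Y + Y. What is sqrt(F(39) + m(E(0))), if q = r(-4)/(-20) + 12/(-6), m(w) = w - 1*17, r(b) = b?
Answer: sqrt(15370)/5 ≈ 24.795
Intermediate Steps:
E(Y) = Y + Y**2 (E(Y) = Y**2 + Y = Y + Y**2)
m(w) = -17 + w (m(w) = w - 17 = -17 + w)
q = -9/5 (q = -4/(-20) + 12/(-6) = -4*(-1/20) + 12*(-1/6) = 1/5 - 2 = -9/5 ≈ -1.8000)
F(X) = 81*X/5 (F(X) = -(-81)*X/5 = 81*X/5)
sqrt(F(39) + m(E(0))) = sqrt((81/5)*39 + (-17 + 0*(1 + 0))) = sqrt(3159/5 + (-17 + 0*1)) = sqrt(3159/5 + (-17 + 0)) = sqrt(3159/5 - 17) = sqrt(3074/5) = sqrt(15370)/5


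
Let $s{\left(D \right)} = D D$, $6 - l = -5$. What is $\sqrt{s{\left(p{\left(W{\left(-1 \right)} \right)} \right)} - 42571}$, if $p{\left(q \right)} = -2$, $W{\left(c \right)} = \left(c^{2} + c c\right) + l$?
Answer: $i \sqrt{42567} \approx 206.32 i$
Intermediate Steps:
$l = 11$ ($l = 6 - -5 = 6 + 5 = 11$)
$W{\left(c \right)} = 11 + 2 c^{2}$ ($W{\left(c \right)} = \left(c^{2} + c c\right) + 11 = \left(c^{2} + c^{2}\right) + 11 = 2 c^{2} + 11 = 11 + 2 c^{2}$)
$s{\left(D \right)} = D^{2}$
$\sqrt{s{\left(p{\left(W{\left(-1 \right)} \right)} \right)} - 42571} = \sqrt{\left(-2\right)^{2} - 42571} = \sqrt{4 - 42571} = \sqrt{-42567} = i \sqrt{42567}$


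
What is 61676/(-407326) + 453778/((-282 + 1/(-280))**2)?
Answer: 7053284661869002/1269806121365423 ≈ 5.5546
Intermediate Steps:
61676/(-407326) + 453778/((-282 + 1/(-280))**2) = 61676*(-1/407326) + 453778/((-282 - 1/280)**2) = -30838/203663 + 453778/((-78961/280)**2) = -30838/203663 + 453778/(6234839521/78400) = -30838/203663 + 453778*(78400/6234839521) = -30838/203663 + 35576195200/6234839521 = 7053284661869002/1269806121365423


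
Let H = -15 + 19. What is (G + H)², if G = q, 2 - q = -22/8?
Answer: 1225/16 ≈ 76.563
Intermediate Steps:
H = 4
q = 19/4 (q = 2 - (-22)/8 = 2 - 1*(-11/4) = 2 + 11/4 = 19/4 ≈ 4.7500)
G = 19/4 ≈ 4.7500
(G + H)² = (19/4 + 4)² = (35/4)² = 1225/16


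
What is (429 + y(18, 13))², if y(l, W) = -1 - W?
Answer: 172225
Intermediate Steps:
(429 + y(18, 13))² = (429 + (-1 - 1*13))² = (429 + (-1 - 13))² = (429 - 14)² = 415² = 172225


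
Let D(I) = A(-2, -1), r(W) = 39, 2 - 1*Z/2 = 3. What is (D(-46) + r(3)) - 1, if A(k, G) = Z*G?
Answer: 40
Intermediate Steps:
Z = -2 (Z = 4 - 2*3 = 4 - 6 = -2)
A(k, G) = -2*G
D(I) = 2 (D(I) = -2*(-1) = 2)
(D(-46) + r(3)) - 1 = (2 + 39) - 1 = 41 - 1 = 40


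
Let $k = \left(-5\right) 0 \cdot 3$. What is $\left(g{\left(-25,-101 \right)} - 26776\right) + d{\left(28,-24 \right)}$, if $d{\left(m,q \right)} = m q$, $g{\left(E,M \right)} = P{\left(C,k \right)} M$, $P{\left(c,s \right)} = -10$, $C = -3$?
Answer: $-26438$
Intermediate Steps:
$k = 0$ ($k = 0 \cdot 3 = 0$)
$g{\left(E,M \right)} = - 10 M$
$\left(g{\left(-25,-101 \right)} - 26776\right) + d{\left(28,-24 \right)} = \left(\left(-10\right) \left(-101\right) - 26776\right) + 28 \left(-24\right) = \left(1010 - 26776\right) - 672 = -25766 - 672 = -26438$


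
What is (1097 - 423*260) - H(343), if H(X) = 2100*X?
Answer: -829183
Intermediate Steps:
(1097 - 423*260) - H(343) = (1097 - 423*260) - 2100*343 = (1097 - 109980) - 1*720300 = -108883 - 720300 = -829183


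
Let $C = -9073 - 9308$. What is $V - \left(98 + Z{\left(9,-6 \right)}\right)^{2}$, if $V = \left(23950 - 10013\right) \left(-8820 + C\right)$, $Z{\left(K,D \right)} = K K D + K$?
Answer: $-379243978$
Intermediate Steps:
$Z{\left(K,D \right)} = K + D K^{2}$ ($Z{\left(K,D \right)} = K^{2} D + K = D K^{2} + K = K + D K^{2}$)
$C = -18381$
$V = -379100337$ ($V = \left(23950 - 10013\right) \left(-8820 - 18381\right) = 13937 \left(-27201\right) = -379100337$)
$V - \left(98 + Z{\left(9,-6 \right)}\right)^{2} = -379100337 - \left(98 + 9 \left(1 - 54\right)\right)^{2} = -379100337 - \left(98 + 9 \left(-53\right)\right)^{2} = -379100337 - \left(98 - 477\right)^{2} = -379100337 - \left(-379\right)^{2} = -379100337 - 143641 = -379243978$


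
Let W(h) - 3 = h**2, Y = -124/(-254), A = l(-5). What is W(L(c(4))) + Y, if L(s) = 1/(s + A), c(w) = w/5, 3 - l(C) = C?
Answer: 860823/245872 ≈ 3.5011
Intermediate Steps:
l(C) = 3 - C
A = 8 (A = 3 - 1*(-5) = 3 + 5 = 8)
Y = 62/127 (Y = -124*(-1/254) = 62/127 ≈ 0.48819)
c(w) = w/5 (c(w) = w*(1/5) = w/5)
L(s) = 1/(8 + s) (L(s) = 1/(s + 8) = 1/(8 + s))
W(h) = 3 + h**2
W(L(c(4))) + Y = (3 + (1/(8 + (1/5)*4))**2) + 62/127 = (3 + (1/(8 + 4/5))**2) + 62/127 = (3 + (1/(44/5))**2) + 62/127 = (3 + (5/44)**2) + 62/127 = (3 + 25/1936) + 62/127 = 5833/1936 + 62/127 = 860823/245872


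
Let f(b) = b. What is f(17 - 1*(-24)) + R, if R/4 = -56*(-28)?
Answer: 6313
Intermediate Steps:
R = 6272 (R = 4*(-56*(-28)) = 4*1568 = 6272)
f(17 - 1*(-24)) + R = (17 - 1*(-24)) + 6272 = (17 + 24) + 6272 = 41 + 6272 = 6313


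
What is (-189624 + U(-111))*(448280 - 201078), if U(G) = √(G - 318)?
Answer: -46875432048 + 247202*I*√429 ≈ -4.6875e+10 + 5.1201e+6*I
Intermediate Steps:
U(G) = √(-318 + G)
(-189624 + U(-111))*(448280 - 201078) = (-189624 + √(-318 - 111))*(448280 - 201078) = (-189624 + √(-429))*247202 = (-189624 + I*√429)*247202 = -46875432048 + 247202*I*√429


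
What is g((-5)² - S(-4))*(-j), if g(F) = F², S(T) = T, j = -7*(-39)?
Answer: -229593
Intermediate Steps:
j = 273
g((-5)² - S(-4))*(-j) = ((-5)² - 1*(-4))²*(-1*273) = (25 + 4)²*(-273) = 29²*(-273) = 841*(-273) = -229593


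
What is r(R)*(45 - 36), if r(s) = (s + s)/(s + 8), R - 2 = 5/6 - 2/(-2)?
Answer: 414/71 ≈ 5.8310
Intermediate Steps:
R = 23/6 (R = 2 + (5/6 - 2/(-2)) = 2 + (5*(⅙) - 2*(-½)) = 2 + (⅚ + 1) = 2 + 11/6 = 23/6 ≈ 3.8333)
r(s) = 2*s/(8 + s) (r(s) = (2*s)/(8 + s) = 2*s/(8 + s))
r(R)*(45 - 36) = (2*(23/6)/(8 + 23/6))*(45 - 36) = (2*(23/6)/(71/6))*9 = (2*(23/6)*(6/71))*9 = (46/71)*9 = 414/71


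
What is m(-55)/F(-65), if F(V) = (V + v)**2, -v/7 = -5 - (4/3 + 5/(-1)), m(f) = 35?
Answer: 315/27889 ≈ 0.011295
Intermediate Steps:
v = 28/3 (v = -7*(-5 - (4/3 + 5/(-1))) = -7*(-5 - (4*(1/3) + 5*(-1))) = -7*(-5 - (4/3 - 5)) = -7*(-5 - 1*(-11/3)) = -7*(-5 + 11/3) = -7*(-4/3) = 28/3 ≈ 9.3333)
F(V) = (28/3 + V)**2 (F(V) = (V + 28/3)**2 = (28/3 + V)**2)
m(-55)/F(-65) = 35/(((28 + 3*(-65))**2/9)) = 35/(((28 - 195)**2/9)) = 35/(((1/9)*(-167)**2)) = 35/(((1/9)*27889)) = 35/(27889/9) = 35*(9/27889) = 315/27889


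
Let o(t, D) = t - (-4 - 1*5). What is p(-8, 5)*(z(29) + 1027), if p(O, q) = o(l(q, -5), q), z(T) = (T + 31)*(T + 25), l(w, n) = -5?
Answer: 17068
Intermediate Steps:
o(t, D) = 9 + t (o(t, D) = t - (-4 - 5) = t - 1*(-9) = t + 9 = 9 + t)
z(T) = (25 + T)*(31 + T) (z(T) = (31 + T)*(25 + T) = (25 + T)*(31 + T))
p(O, q) = 4 (p(O, q) = 9 - 5 = 4)
p(-8, 5)*(z(29) + 1027) = 4*((775 + 29**2 + 56*29) + 1027) = 4*((775 + 841 + 1624) + 1027) = 4*(3240 + 1027) = 4*4267 = 17068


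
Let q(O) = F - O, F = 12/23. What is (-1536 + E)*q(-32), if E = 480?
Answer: -789888/23 ≈ -34343.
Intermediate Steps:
F = 12/23 (F = 12*(1/23) = 12/23 ≈ 0.52174)
q(O) = 12/23 - O
(-1536 + E)*q(-32) = (-1536 + 480)*(12/23 - 1*(-32)) = -1056*(12/23 + 32) = -1056*748/23 = -789888/23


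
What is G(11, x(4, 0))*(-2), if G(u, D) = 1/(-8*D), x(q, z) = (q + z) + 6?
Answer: 1/40 ≈ 0.025000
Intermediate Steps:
x(q, z) = 6 + q + z
G(u, D) = -1/(8*D)
G(11, x(4, 0))*(-2) = -1/(8*(6 + 4 + 0))*(-2) = -⅛/10*(-2) = -⅛*⅒*(-2) = -1/80*(-2) = 1/40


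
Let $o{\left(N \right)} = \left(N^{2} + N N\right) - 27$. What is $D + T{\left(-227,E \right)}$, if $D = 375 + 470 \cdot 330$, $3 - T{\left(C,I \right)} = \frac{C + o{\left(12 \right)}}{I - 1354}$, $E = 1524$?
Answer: $\frac{777389}{5} \approx 1.5548 \cdot 10^{5}$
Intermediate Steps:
$o{\left(N \right)} = -27 + 2 N^{2}$ ($o{\left(N \right)} = \left(N^{2} + N^{2}\right) - 27 = 2 N^{2} - 27 = -27 + 2 N^{2}$)
$T{\left(C,I \right)} = 3 - \frac{261 + C}{-1354 + I}$ ($T{\left(C,I \right)} = 3 - \frac{C - \left(27 - 2 \cdot 12^{2}\right)}{I - 1354} = 3 - \frac{C + \left(-27 + 2 \cdot 144\right)}{-1354 + I} = 3 - \frac{C + \left(-27 + 288\right)}{-1354 + I} = 3 - \frac{C + 261}{-1354 + I} = 3 - \frac{261 + C}{-1354 + I}$)
$D = 155475$ ($D = 375 + 155100 = 155475$)
$D + T{\left(-227,E \right)} = 155475 + \frac{-4323 - -227 + 3 \cdot 1524}{-1354 + 1524} = 155475 + \frac{-4323 + 227 + 4572}{170} = 155475 + \frac{1}{170} \cdot 476 = 155475 + \frac{14}{5} = \frac{777389}{5}$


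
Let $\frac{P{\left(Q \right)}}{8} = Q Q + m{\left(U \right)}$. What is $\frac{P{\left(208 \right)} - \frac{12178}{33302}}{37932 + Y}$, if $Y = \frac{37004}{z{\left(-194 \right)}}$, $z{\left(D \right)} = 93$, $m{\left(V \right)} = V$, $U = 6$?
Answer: $\frac{536043078603}{59355486680} \approx 9.0311$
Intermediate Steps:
$P{\left(Q \right)} = 48 + 8 Q^{2}$ ($P{\left(Q \right)} = 8 \left(Q Q + 6\right) = 8 \left(Q^{2} + 6\right) = 8 \left(6 + Q^{2}\right) = 48 + 8 Q^{2}$)
$Y = \frac{37004}{93} \approx 397.89$
$\frac{P{\left(208 \right)} - \frac{12178}{33302}}{37932 + Y} = \frac{\left(48 + 8 \cdot 208^{2}\right) - \frac{12178}{33302}}{37932 + \frac{37004}{93}} = \frac{\left(48 + 8 \cdot 43264\right) - \frac{6089}{16651}}{\frac{3564680}{93}} = \left(\left(48 + 346112\right) - \frac{6089}{16651}\right) \frac{93}{3564680} = \left(346160 - \frac{6089}{16651}\right) \frac{93}{3564680} = \frac{5763904071}{16651} \cdot \frac{93}{3564680} = \frac{536043078603}{59355486680}$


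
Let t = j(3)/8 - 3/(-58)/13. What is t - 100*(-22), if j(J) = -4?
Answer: 829213/377 ≈ 2199.5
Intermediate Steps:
t = -187/377 (t = -4/8 - 3/(-58)/13 = -4*⅛ - 3*(-1/58)*(1/13) = -½ + (3/58)*(1/13) = -½ + 3/754 = -187/377 ≈ -0.49602)
t - 100*(-22) = -187/377 - 100*(-22) = -187/377 + 2200 = 829213/377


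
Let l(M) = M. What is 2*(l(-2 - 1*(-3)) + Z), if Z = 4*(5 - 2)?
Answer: 26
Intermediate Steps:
Z = 12 (Z = 4*3 = 12)
2*(l(-2 - 1*(-3)) + Z) = 2*((-2 - 1*(-3)) + 12) = 2*((-2 + 3) + 12) = 2*(1 + 12) = 2*13 = 26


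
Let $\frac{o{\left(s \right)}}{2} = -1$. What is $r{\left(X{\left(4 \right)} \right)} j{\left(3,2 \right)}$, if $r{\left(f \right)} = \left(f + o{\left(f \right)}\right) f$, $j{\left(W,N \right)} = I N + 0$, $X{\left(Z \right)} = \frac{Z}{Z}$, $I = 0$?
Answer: $0$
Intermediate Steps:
$o{\left(s \right)} = -2$ ($o{\left(s \right)} = 2 \left(-1\right) = -2$)
$X{\left(Z \right)} = 1$
$j{\left(W,N \right)} = 0$ ($j{\left(W,N \right)} = 0 N + 0 = 0 + 0 = 0$)
$r{\left(f \right)} = f \left(-2 + f\right)$ ($r{\left(f \right)} = \left(f - 2\right) f = \left(-2 + f\right) f = f \left(-2 + f\right)$)
$r{\left(X{\left(4 \right)} \right)} j{\left(3,2 \right)} = 1 \left(-2 + 1\right) 0 = 1 \left(-1\right) 0 = \left(-1\right) 0 = 0$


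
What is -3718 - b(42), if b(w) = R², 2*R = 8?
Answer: -3734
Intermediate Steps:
R = 4 (R = (½)*8 = 4)
b(w) = 16 (b(w) = 4² = 16)
-3718 - b(42) = -3718 - 1*16 = -3718 - 16 = -3734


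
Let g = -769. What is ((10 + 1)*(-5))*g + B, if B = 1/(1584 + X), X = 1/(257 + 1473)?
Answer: 115901878425/2740321 ≈ 42295.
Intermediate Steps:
X = 1/1730 ≈ 0.00057803
B = 1730/2740321 (B = 1/(1584 + 1/1730) = 1/(2740321/1730) = 1730/2740321 ≈ 0.00063131)
((10 + 1)*(-5))*g + B = ((10 + 1)*(-5))*(-769) + 1730/2740321 = (11*(-5))*(-769) + 1730/2740321 = -55*(-769) + 1730/2740321 = 42295 + 1730/2740321 = 115901878425/2740321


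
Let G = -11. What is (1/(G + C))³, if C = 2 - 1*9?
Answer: -1/5832 ≈ -0.00017147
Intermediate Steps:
C = -7 (C = 2 - 9 = -7)
(1/(G + C))³ = (1/(-11 - 7))³ = (1/(-18))³ = (-1/18)³ = -1/5832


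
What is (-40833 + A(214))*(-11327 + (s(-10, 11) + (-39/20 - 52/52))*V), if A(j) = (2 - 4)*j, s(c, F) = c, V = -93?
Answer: 8353413233/20 ≈ 4.1767e+8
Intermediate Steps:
A(j) = -2*j
(-40833 + A(214))*(-11327 + (s(-10, 11) + (-39/20 - 52/52))*V) = (-40833 - 2*214)*(-11327 + (-10 + (-39/20 - 52/52))*(-93)) = (-40833 - 428)*(-11327 + (-10 + (-39*1/20 - 52*1/52))*(-93)) = -41261*(-11327 + (-10 + (-39/20 - 1))*(-93)) = -41261*(-11327 + (-10 - 59/20)*(-93)) = -41261*(-11327 - 259/20*(-93)) = -41261*(-11327 + 24087/20) = -41261*(-202453/20) = 8353413233/20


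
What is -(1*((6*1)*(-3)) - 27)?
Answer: 45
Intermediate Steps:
-(1*((6*1)*(-3)) - 27) = -(1*(6*(-3)) - 27) = -(1*(-18) - 27) = -(-18 - 27) = -1*(-45) = 45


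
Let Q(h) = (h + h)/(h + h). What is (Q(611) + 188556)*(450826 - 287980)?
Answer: 30705753222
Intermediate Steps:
Q(h) = 1 (Q(h) = (2*h)/((2*h)) = (2*h)*(1/(2*h)) = 1)
(Q(611) + 188556)*(450826 - 287980) = (1 + 188556)*(450826 - 287980) = 188557*162846 = 30705753222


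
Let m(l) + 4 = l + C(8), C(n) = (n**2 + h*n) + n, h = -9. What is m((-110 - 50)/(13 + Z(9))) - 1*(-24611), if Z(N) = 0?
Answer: 319731/13 ≈ 24595.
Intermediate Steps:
C(n) = n**2 - 8*n (C(n) = (n**2 - 9*n) + n = n**2 - 8*n)
m(l) = -4 + l (m(l) = -4 + (l + 8*(-8 + 8)) = -4 + (l + 8*0) = -4 + (l + 0) = -4 + l)
m((-110 - 50)/(13 + Z(9))) - 1*(-24611) = (-4 + (-110 - 50)/(13 + 0)) - 1*(-24611) = (-4 - 160/13) + 24611 = -212/13 + 24611 = 319731/13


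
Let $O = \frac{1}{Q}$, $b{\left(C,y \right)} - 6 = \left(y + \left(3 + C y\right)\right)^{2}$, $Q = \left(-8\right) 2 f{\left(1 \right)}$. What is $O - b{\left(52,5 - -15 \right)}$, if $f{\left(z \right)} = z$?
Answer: $- \frac{18079601}{16} \approx -1.13 \cdot 10^{6}$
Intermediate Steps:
$Q = -16$ ($Q = \left(-8\right) 2 \cdot 1 = \left(-16\right) 1 = -16$)
$b{\left(C,y \right)} = 6 + \left(3 + y + C y\right)^{2}$ ($b{\left(C,y \right)} = 6 + \left(y + \left(3 + C y\right)\right)^{2} = 6 + \left(3 + y + C y\right)^{2}$)
$O = - \frac{1}{16}$ ($O = \frac{1}{-16} = - \frac{1}{16} \approx -0.0625$)
$O - b{\left(52,5 - -15 \right)} = - \frac{1}{16} - \left(6 + \left(3 + \left(5 - -15\right) + 52 \left(5 - -15\right)\right)^{2}\right) = - \frac{1}{16} - \left(6 + \left(3 + \left(5 + 15\right) + 52 \left(5 + 15\right)\right)^{2}\right) = - \frac{1}{16} - \left(6 + \left(3 + 20 + 52 \cdot 20\right)^{2}\right) = - \frac{1}{16} - \left(6 + \left(3 + 20 + 1040\right)^{2}\right) = - \frac{1}{16} - \left(6 + 1063^{2}\right) = - \frac{1}{16} - \left(6 + 1129969\right) = - \frac{1}{16} - 1129975 = - \frac{18079601}{16}$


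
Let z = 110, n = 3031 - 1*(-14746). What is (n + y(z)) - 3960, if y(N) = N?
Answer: 13927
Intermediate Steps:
n = 17777 (n = 3031 + 14746 = 17777)
(n + y(z)) - 3960 = (17777 + 110) - 3960 = 17887 - 3960 = 13927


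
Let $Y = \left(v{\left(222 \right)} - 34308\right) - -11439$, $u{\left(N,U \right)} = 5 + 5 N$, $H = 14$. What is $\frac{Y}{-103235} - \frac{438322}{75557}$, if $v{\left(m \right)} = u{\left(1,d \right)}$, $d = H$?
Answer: $- \frac{43523014207}{7800126895} \approx -5.5798$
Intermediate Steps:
$d = 14$
$v{\left(m \right)} = 10$ ($v{\left(m \right)} = 5 + 5 \cdot 1 = 5 + 5 = 10$)
$Y = -22859$ ($Y = \left(10 - 34308\right) - -11439 = \left(10 - 34308\right) + 11439 = -34298 + 11439 = -22859$)
$\frac{Y}{-103235} - \frac{438322}{75557} = - \frac{22859}{-103235} - \frac{438322}{75557} = \left(-22859\right) \left(- \frac{1}{103235}\right) - \frac{438322}{75557} = \frac{22859}{103235} - \frac{438322}{75557} = - \frac{43523014207}{7800126895}$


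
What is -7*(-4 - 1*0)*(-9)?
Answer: -252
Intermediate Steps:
-7*(-4 - 1*0)*(-9) = -7*(-4 + 0)*(-9) = -7*(-4)*(-9) = 28*(-9) = -252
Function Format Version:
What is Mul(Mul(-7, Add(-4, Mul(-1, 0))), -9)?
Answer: -252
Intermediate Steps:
Mul(Mul(-7, Add(-4, Mul(-1, 0))), -9) = Mul(Mul(-7, Add(-4, 0)), -9) = Mul(Mul(-7, -4), -9) = Mul(28, -9) = -252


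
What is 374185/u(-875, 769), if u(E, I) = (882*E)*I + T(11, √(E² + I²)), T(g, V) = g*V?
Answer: -111034861756875/176106732836933597 - 4116035*√1356986/352213465673867194 ≈ -0.00063051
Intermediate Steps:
T(g, V) = V*g
u(E, I) = 11*√(E² + I²) + 882*E*I (u(E, I) = (882*E)*I + √(E² + I²)*11 = 882*E*I + 11*√(E² + I²) = 11*√(E² + I²) + 882*E*I)
374185/u(-875, 769) = 374185/(11*√((-875)² + 769²) + 882*(-875)*769) = 374185/(11*√(765625 + 591361) - 593475750) = 374185/(11*√1356986 - 593475750) = 374185/(-593475750 + 11*√1356986)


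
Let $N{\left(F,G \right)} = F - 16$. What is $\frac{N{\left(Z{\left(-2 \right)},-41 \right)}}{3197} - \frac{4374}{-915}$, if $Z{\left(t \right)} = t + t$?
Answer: $\frac{4655126}{975085} \approx 4.7741$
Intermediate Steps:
$Z{\left(t \right)} = 2 t$
$N{\left(F,G \right)} = -16 + F$ ($N{\left(F,G \right)} = F - 16 = -16 + F$)
$\frac{N{\left(Z{\left(-2 \right)},-41 \right)}}{3197} - \frac{4374}{-915} = \frac{-16 + 2 \left(-2\right)}{3197} - \frac{4374}{-915} = \left(-16 - 4\right) \frac{1}{3197} - - \frac{1458}{305} = \left(-20\right) \frac{1}{3197} + \frac{1458}{305} = - \frac{20}{3197} + \frac{1458}{305} = \frac{4655126}{975085}$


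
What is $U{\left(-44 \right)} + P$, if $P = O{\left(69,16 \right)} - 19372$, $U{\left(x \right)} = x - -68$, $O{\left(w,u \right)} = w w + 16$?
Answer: $-14571$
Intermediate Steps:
$O{\left(w,u \right)} = 16 + w^{2}$ ($O{\left(w,u \right)} = w^{2} + 16 = 16 + w^{2}$)
$U{\left(x \right)} = 68 + x$ ($U{\left(x \right)} = x + 68 = 68 + x$)
$P = -14595$ ($P = \left(16 + 69^{2}\right) - 19372 = \left(16 + 4761\right) - 19372 = 4777 - 19372 = -14595$)
$U{\left(-44 \right)} + P = \left(68 - 44\right) - 14595 = 24 - 14595 = -14571$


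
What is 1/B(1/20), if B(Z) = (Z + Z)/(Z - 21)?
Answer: -419/2 ≈ -209.50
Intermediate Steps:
B(Z) = 2*Z/(-21 + Z) (B(Z) = (2*Z)/(-21 + Z) = 2*Z/(-21 + Z))
1/B(1/20) = 1/(2/(20*(-21 + 1/20))) = 1/(2*(1/20)/(-21 + 1/20)) = 1/(2*(1/20)/(-419/20)) = 1/(2*(1/20)*(-20/419)) = 1/(-2/419) = -419/2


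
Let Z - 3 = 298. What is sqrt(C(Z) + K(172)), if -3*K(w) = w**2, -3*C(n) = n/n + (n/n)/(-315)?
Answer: I*sqrt(978523770)/315 ≈ 99.306*I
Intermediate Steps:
Z = 301 (Z = 3 + 298 = 301)
C(n) = -314/945 (C(n) = -(n/n + (n/n)/(-315))/3 = -(1 + 1*(-1/315))/3 = -(1 - 1/315)/3 = -1/3*314/315 = -314/945)
K(w) = -w**2/3
sqrt(C(Z) + K(172)) = sqrt(-314/945 - 1/3*172**2) = sqrt(-314/945 - 1/3*29584) = sqrt(-314/945 - 29584/3) = sqrt(-9319274/945) = I*sqrt(978523770)/315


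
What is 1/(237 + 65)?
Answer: 1/302 ≈ 0.0033113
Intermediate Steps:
1/(237 + 65) = 1/302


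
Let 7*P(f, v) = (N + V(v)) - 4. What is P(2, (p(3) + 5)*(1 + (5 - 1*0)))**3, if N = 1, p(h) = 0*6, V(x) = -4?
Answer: -1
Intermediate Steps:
p(h) = 0
P(f, v) = -1 (P(f, v) = ((1 - 4) - 4)/7 = (-3 - 4)/7 = (1/7)*(-7) = -1)
P(2, (p(3) + 5)*(1 + (5 - 1*0)))**3 = (-1)**3 = -1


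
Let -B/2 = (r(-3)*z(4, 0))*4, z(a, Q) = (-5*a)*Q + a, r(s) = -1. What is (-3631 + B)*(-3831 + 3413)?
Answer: 1504382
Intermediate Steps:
z(a, Q) = a - 5*Q*a (z(a, Q) = -5*Q*a + a = a - 5*Q*a)
B = 32 (B = -2*(-4*(1 - 5*0))*4 = -2*(-4*(1 + 0))*4 = -2*(-4)*4 = -2*(-1*4)*4 = -(-8)*4 = -2*(-16) = 32)
(-3631 + B)*(-3831 + 3413) = (-3631 + 32)*(-3831 + 3413) = -3599*(-418) = 1504382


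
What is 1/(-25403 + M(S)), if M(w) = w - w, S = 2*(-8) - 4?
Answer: -1/25403 ≈ -3.9365e-5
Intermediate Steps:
S = -20 (S = -16 - 4 = -20)
M(w) = 0
1/(-25403 + M(S)) = 1/(-25403 + 0) = 1/(-25403) = -1/25403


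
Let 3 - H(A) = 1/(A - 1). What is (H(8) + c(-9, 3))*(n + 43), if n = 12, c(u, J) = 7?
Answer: 3795/7 ≈ 542.14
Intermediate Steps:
H(A) = 3 - 1/(-1 + A) (H(A) = 3 - 1/(A - 1) = 3 - 1/(-1 + A))
(H(8) + c(-9, 3))*(n + 43) = ((-4 + 3*8)/(-1 + 8) + 7)*(12 + 43) = ((-4 + 24)/7 + 7)*55 = ((1/7)*20 + 7)*55 = (20/7 + 7)*55 = (69/7)*55 = 3795/7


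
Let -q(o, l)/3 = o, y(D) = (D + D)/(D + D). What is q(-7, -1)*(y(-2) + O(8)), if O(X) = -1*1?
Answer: 0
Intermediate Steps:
O(X) = -1
y(D) = 1 (y(D) = (2*D)/((2*D)) = (2*D)*(1/(2*D)) = 1)
q(o, l) = -3*o
q(-7, -1)*(y(-2) + O(8)) = (-3*(-7))*(1 - 1) = 21*0 = 0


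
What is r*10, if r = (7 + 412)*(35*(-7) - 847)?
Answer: -4575480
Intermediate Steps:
r = -457548 (r = 419*(-245 - 847) = 419*(-1092) = -457548)
r*10 = -457548*10 = -4575480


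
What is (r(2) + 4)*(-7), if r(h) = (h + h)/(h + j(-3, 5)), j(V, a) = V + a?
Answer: -35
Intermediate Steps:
r(h) = 2*h/(2 + h) (r(h) = (h + h)/(h + (-3 + 5)) = (2*h)/(h + 2) = (2*h)/(2 + h) = 2*h/(2 + h))
(r(2) + 4)*(-7) = (2*2/(2 + 2) + 4)*(-7) = (2*2/4 + 4)*(-7) = (2*2*(¼) + 4)*(-7) = (1 + 4)*(-7) = 5*(-7) = -35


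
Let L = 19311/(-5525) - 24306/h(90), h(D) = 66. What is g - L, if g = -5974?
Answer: -340475654/60775 ≈ -5602.2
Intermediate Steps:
L = -22594196/60775 (L = 19311/(-5525) - 24306/66 = 19311*(-1/5525) - 24306*1/66 = -19311/5525 - 4051/11 = -22594196/60775 ≈ -371.77)
g - L = -5974 - 1*(-22594196/60775) = -5974 + 22594196/60775 = -340475654/60775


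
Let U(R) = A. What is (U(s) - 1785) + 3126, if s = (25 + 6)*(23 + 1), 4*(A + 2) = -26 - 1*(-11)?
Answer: 5341/4 ≈ 1335.3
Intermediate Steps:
A = -23/4 (A = -2 + (-26 - 1*(-11))/4 = -2 + (-26 + 11)/4 = -2 + (¼)*(-15) = -2 - 15/4 = -23/4 ≈ -5.7500)
s = 744 (s = 31*24 = 744)
U(R) = -23/4
(U(s) - 1785) + 3126 = (-23/4 - 1785) + 3126 = -7163/4 + 3126 = 5341/4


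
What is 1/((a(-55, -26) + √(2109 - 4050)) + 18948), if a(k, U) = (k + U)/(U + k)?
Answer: 18949/359066542 - I*√1941/359066542 ≈ 5.2773e-5 - 1.227e-7*I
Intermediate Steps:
a(k, U) = 1 (a(k, U) = (U + k)/(U + k) = 1)
1/((a(-55, -26) + √(2109 - 4050)) + 18948) = 1/((1 + √(2109 - 4050)) + 18948) = 1/((1 + √(-1941)) + 18948) = 1/((1 + I*√1941) + 18948) = 1/(18949 + I*√1941)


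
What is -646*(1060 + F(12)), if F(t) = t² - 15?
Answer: -768094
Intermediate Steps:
F(t) = -15 + t²
-646*(1060 + F(12)) = -646*(1060 + (-15 + 12²)) = -646*(1060 + (-15 + 144)) = -646*(1060 + 129) = -646*1189 = -768094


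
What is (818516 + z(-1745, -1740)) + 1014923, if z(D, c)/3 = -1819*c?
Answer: 11328619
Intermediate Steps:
z(D, c) = -5457*c (z(D, c) = 3*(-1819*c) = -5457*c)
(818516 + z(-1745, -1740)) + 1014923 = (818516 - 5457*(-1740)) + 1014923 = (818516 + 9495180) + 1014923 = 10313696 + 1014923 = 11328619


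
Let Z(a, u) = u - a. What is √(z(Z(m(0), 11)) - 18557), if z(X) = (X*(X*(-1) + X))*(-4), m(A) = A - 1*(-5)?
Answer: I*√18557 ≈ 136.22*I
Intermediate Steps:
m(A) = 5 + A (m(A) = A + 5 = 5 + A)
z(X) = 0 (z(X) = (X*(-X + X))*(-4) = (X*0)*(-4) = 0*(-4) = 0)
√(z(Z(m(0), 11)) - 18557) = √(0 - 18557) = √(-18557) = I*√18557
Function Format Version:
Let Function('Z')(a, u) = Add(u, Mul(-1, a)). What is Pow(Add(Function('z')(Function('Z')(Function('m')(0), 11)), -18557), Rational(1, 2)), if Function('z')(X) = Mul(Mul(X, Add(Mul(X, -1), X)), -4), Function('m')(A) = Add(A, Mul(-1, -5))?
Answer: Mul(I, Pow(18557, Rational(1, 2))) ≈ Mul(136.22, I)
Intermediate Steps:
Function('m')(A) = Add(5, A) (Function('m')(A) = Add(A, 5) = Add(5, A))
Function('z')(X) = 0 (Function('z')(X) = Mul(Mul(X, Add(Mul(-1, X), X)), -4) = Mul(Mul(X, 0), -4) = Mul(0, -4) = 0)
Pow(Add(Function('z')(Function('Z')(Function('m')(0), 11)), -18557), Rational(1, 2)) = Pow(Add(0, -18557), Rational(1, 2)) = Pow(-18557, Rational(1, 2)) = Mul(I, Pow(18557, Rational(1, 2)))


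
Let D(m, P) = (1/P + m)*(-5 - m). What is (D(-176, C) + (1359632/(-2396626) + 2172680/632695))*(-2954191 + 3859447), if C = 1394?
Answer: -169361844996328644157740/6216966476987 ≈ -2.7242e+10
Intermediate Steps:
D(m, P) = (-5 - m)*(m + 1/P) (D(m, P) = (m + 1/P)*(-5 - m) = (-5 - m)*(m + 1/P))
(D(-176, C) + (1359632/(-2396626) + 2172680/632695))*(-2954191 + 3859447) = ((-5 - 1*(-176) - 1*1394*(-176)*(5 - 176))/1394 + (1359632/(-2396626) + 2172680/632695))*(-2954191 + 3859447) = ((-5 + 176 - 1*1394*(-176)*(-171))/1394 + (1359632*(-1/2396626) + 2172680*(1/632695)))*905256 = ((-5 + 176 - 41953824)/1394 + (-679816/1198313 + 434536/126539))*905256 = ((1/1394)*(-41953653) + 434686900944/151633328707)*905256 = (-41953653/1394 + 434686900944/151633328707)*905256 = -374174476604029455/12433932953974*905256 = -169361844996328644157740/6216966476987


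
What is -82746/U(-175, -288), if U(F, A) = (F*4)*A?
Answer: -4597/11200 ≈ -0.41045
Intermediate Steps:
U(F, A) = 4*A*F (U(F, A) = (4*F)*A = 4*A*F)
-82746/U(-175, -288) = -82746/(4*(-288)*(-175)) = -82746/201600 = -82746*1/201600 = -4597/11200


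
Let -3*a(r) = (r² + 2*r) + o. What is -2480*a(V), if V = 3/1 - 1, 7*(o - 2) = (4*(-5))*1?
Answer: 124000/21 ≈ 5904.8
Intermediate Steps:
o = -6/7 (o = 2 + ((4*(-5))*1)/7 = 2 + (-20*1)/7 = 2 + (⅐)*(-20) = 2 - 20/7 = -6/7 ≈ -0.85714)
V = 2 (V = 1*3 - 1 = 3 - 1 = 2)
a(r) = 2/7 - 2*r/3 - r²/3 (a(r) = -((r² + 2*r) - 6/7)/3 = -(-6/7 + r² + 2*r)/3 = 2/7 - 2*r/3 - r²/3)
-2480*a(V) = -2480*(2/7 - ⅔*2 - ⅓*2²) = -2480*(2/7 - 4/3 - ⅓*4) = -2480*(2/7 - 4/3 - 4/3) = -2480*(-50/21) = 124000/21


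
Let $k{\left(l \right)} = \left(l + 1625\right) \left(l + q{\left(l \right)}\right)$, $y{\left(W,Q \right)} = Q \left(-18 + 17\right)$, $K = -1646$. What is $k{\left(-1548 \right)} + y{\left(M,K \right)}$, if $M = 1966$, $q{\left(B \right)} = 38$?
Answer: $-114624$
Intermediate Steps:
$y{\left(W,Q \right)} = - Q$ ($y{\left(W,Q \right)} = Q \left(-1\right) = - Q$)
$k{\left(l \right)} = \left(38 + l\right) \left(1625 + l\right)$ ($k{\left(l \right)} = \left(l + 1625\right) \left(l + 38\right) = \left(1625 + l\right) \left(38 + l\right) = \left(38 + l\right) \left(1625 + l\right)$)
$k{\left(-1548 \right)} + y{\left(M,K \right)} = \left(61750 + \left(-1548\right)^{2} + 1663 \left(-1548\right)\right) - -1646 = \left(61750 + 2396304 - 2574324\right) + 1646 = -116270 + 1646 = -114624$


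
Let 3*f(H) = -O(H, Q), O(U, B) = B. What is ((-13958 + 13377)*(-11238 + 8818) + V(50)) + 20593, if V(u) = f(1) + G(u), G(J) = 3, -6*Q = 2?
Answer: 12839545/9 ≈ 1.4266e+6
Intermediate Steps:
Q = -⅓ (Q = -⅙*2 = -⅓ ≈ -0.33333)
f(H) = ⅑ (f(H) = (-1*(-⅓))/3 = (⅓)*(⅓) = ⅑)
V(u) = 28/9 (V(u) = ⅑ + 3 = 28/9)
((-13958 + 13377)*(-11238 + 8818) + V(50)) + 20593 = ((-13958 + 13377)*(-11238 + 8818) + 28/9) + 20593 = (-581*(-2420) + 28/9) + 20593 = (1406020 + 28/9) + 20593 = 12654208/9 + 20593 = 12839545/9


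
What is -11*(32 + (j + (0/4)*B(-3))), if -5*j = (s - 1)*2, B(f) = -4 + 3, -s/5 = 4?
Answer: -2222/5 ≈ -444.40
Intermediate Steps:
s = -20 (s = -5*4 = -20)
B(f) = -1
j = 42/5 (j = -(-20 - 1)*2/5 = -(-21)*2/5 = -⅕*(-42) = 42/5 ≈ 8.4000)
-11*(32 + (j + (0/4)*B(-3))) = -11*(32 + (42/5 + (0/4)*(-1))) = -11*(32 + (42/5 + (0*(¼))*(-1))) = -11*(32 + (42/5 + 0*(-1))) = -11*(32 + (42/5 + 0)) = -11*(32 + 42/5) = -11*202/5 = -2222/5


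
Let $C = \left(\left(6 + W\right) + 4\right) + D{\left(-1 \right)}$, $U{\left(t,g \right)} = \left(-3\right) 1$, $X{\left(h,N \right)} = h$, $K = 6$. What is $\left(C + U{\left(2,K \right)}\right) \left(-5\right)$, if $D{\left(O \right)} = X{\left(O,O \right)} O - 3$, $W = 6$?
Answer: $-55$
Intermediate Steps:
$D{\left(O \right)} = -3 + O^{2}$ ($D{\left(O \right)} = O O - 3 = O^{2} - 3 = -3 + O^{2}$)
$U{\left(t,g \right)} = -3$
$C = 14$ ($C = \left(\left(6 + 6\right) + 4\right) - \left(3 - \left(-1\right)^{2}\right) = \left(12 + 4\right) + \left(-3 + 1\right) = 16 - 2 = 14$)
$\left(C + U{\left(2,K \right)}\right) \left(-5\right) = \left(14 - 3\right) \left(-5\right) = 11 \left(-5\right) = -55$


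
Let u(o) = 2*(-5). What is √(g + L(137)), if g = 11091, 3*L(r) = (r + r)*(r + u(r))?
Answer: √204213/3 ≈ 150.63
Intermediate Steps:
u(o) = -10
L(r) = 2*r*(-10 + r)/3 (L(r) = ((r + r)*(r - 10))/3 = ((2*r)*(-10 + r))/3 = (2*r*(-10 + r))/3 = 2*r*(-10 + r)/3)
√(g + L(137)) = √(11091 + (⅔)*137*(-10 + 137)) = √(11091 + (⅔)*137*127) = √(11091 + 34798/3) = √(68071/3) = √204213/3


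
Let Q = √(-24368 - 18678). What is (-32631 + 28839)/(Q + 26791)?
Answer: -33863824/239266909 + 1264*I*√43046/239266909 ≈ -0.14153 + 0.0010961*I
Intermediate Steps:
Q = I*√43046 (Q = √(-43046) = I*√43046 ≈ 207.48*I)
(-32631 + 28839)/(Q + 26791) = (-32631 + 28839)/(I*√43046 + 26791) = -3792/(26791 + I*√43046)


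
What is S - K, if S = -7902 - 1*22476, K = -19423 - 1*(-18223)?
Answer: -29178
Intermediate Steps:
K = -1200 (K = -19423 + 18223 = -1200)
S = -30378 (S = -7902 - 22476 = -30378)
S - K = -30378 - 1*(-1200) = -30378 + 1200 = -29178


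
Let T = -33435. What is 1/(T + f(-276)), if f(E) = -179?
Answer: -1/33614 ≈ -2.9749e-5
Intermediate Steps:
1/(T + f(-276)) = 1/(-33435 - 179) = 1/(-33614) = -1/33614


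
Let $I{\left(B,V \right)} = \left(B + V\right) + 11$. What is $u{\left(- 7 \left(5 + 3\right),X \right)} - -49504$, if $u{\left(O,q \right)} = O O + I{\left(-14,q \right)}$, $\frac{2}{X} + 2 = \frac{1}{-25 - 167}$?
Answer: $\frac{20264861}{385} \approx 52636.0$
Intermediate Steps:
$X = - \frac{384}{385}$ ($X = \frac{2}{-2 + \frac{1}{-25 - 167}} = \frac{2}{-2 + \frac{1}{-192}} = \frac{2}{-2 - \frac{1}{192}} = \frac{2}{- \frac{385}{192}} = 2 \left(- \frac{192}{385}\right) = - \frac{384}{385} \approx -0.9974$)
$I{\left(B,V \right)} = 11 + B + V$
$u{\left(O,q \right)} = -3 + q + O^{2}$ ($u{\left(O,q \right)} = O O + \left(11 - 14 + q\right) = O^{2} + \left(-3 + q\right) = -3 + q + O^{2}$)
$u{\left(- 7 \left(5 + 3\right),X \right)} - -49504 = \left(-3 - \frac{384}{385} + \left(- 7 \left(5 + 3\right)\right)^{2}\right) - -49504 = \left(-3 - \frac{384}{385} + \left(\left(-7\right) 8\right)^{2}\right) + 49504 = \left(-3 - \frac{384}{385} + \left(-56\right)^{2}\right) + 49504 = \left(-3 - \frac{384}{385} + 3136\right) + 49504 = \frac{1205821}{385} + 49504 = \frac{20264861}{385}$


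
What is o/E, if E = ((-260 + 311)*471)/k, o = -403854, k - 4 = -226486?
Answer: 10162851292/2669 ≈ 3.8077e+6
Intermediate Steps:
k = -226482 (k = 4 - 226486 = -226482)
E = -8007/75494 (E = ((-260 + 311)*471)/(-226482) = (51*471)*(-1/226482) = 24021*(-1/226482) = -8007/75494 ≈ -0.10606)
o/E = -403854/(-8007/75494) = -403854*(-75494/8007) = 10162851292/2669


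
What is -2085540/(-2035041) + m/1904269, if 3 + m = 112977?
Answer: 1400445297398/1291755163343 ≈ 1.0841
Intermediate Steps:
m = 112974 (m = -3 + 112977 = 112974)
-2085540/(-2035041) + m/1904269 = -2085540/(-2035041) + 112974/1904269 = -2085540*(-1/2035041) + 112974*(1/1904269) = 695180/678347 + 112974/1904269 = 1400445297398/1291755163343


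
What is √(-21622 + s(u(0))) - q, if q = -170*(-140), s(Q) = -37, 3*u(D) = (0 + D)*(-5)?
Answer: -23800 + 11*I*√179 ≈ -23800.0 + 147.17*I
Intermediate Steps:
u(D) = -5*D/3 (u(D) = ((0 + D)*(-5))/3 = (D*(-5))/3 = (-5*D)/3 = -5*D/3)
q = 23800
√(-21622 + s(u(0))) - q = √(-21622 - 37) - 1*23800 = √(-21659) - 23800 = 11*I*√179 - 23800 = -23800 + 11*I*√179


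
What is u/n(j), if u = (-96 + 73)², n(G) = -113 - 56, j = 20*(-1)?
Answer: -529/169 ≈ -3.1302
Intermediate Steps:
j = -20
n(G) = -169
u = 529 (u = (-23)² = 529)
u/n(j) = 529/(-169) = 529*(-1/169) = -529/169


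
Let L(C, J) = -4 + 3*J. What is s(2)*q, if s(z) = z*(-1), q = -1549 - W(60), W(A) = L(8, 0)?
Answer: 3090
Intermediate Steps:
W(A) = -4 (W(A) = -4 + 3*0 = -4 + 0 = -4)
q = -1545 (q = -1549 - 1*(-4) = -1549 + 4 = -1545)
s(z) = -z
s(2)*q = -1*2*(-1545) = -2*(-1545) = 3090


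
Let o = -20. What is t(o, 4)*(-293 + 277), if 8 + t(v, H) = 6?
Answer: 32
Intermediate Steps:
t(v, H) = -2 (t(v, H) = -8 + 6 = -2)
t(o, 4)*(-293 + 277) = -2*(-293 + 277) = -2*(-16) = 32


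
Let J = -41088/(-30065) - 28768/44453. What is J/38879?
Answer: 56563232/3056528490715 ≈ 1.8506e-5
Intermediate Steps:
J = 961574944/1336479445 (J = -41088*(-1/30065) - 28768*1/44453 = 41088/30065 - 28768/44453 = 961574944/1336479445 ≈ 0.71948)
J/38879 = (961574944/1336479445)/38879 = (961574944/1336479445)*(1/38879) = 56563232/3056528490715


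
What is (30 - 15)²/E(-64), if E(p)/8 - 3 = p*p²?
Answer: -225/2097128 ≈ -0.00010729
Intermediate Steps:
E(p) = 24 + 8*p³ (E(p) = 24 + 8*(p*p²) = 24 + 8*p³)
(30 - 15)²/E(-64) = (30 - 15)²/(24 + 8*(-64)³) = 15²/(24 + 8*(-262144)) = 225/(24 - 2097152) = 225/(-2097128) = 225*(-1/2097128) = -225/2097128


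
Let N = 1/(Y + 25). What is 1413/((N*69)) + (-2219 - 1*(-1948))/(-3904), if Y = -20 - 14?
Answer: -16542823/89792 ≈ -184.23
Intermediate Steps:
Y = -34
N = -⅑ (N = 1/(-34 + 25) = 1/(-9) = -⅑ ≈ -0.11111)
1413/((N*69)) + (-2219 - 1*(-1948))/(-3904) = 1413/((-⅑*69)) + (-2219 - 1*(-1948))/(-3904) = 1413/(-23/3) + (-2219 + 1948)*(-1/3904) = 1413*(-3/23) - 271*(-1/3904) = -4239/23 + 271/3904 = -16542823/89792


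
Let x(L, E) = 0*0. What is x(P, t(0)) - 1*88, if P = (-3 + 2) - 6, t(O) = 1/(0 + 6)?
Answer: -88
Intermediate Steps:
t(O) = 1/6
P = -7 (P = -1 - 6 = -7)
x(L, E) = 0
x(P, t(0)) - 1*88 = 0 - 1*88 = 0 - 88 = -88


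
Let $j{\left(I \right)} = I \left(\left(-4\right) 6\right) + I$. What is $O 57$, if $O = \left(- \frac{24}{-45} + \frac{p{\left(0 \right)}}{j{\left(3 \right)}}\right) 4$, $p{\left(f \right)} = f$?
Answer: $\frac{608}{5} \approx 121.6$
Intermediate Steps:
$j{\left(I \right)} = - 23 I$ ($j{\left(I \right)} = I \left(-24\right) + I = - 24 I + I = - 23 I$)
$O = \frac{32}{15}$ ($O = \left(- \frac{24}{-45} + \frac{0}{\left(-23\right) 3}\right) 4 = \left(\left(-24\right) \left(- \frac{1}{45}\right) + \frac{0}{-69}\right) 4 = \left(\frac{8}{15} + 0 \left(- \frac{1}{69}\right)\right) 4 = \left(\frac{8}{15} + 0\right) 4 = \frac{8}{15} \cdot 4 = \frac{32}{15} \approx 2.1333$)
$O 57 = \frac{32}{15} \cdot 57 = \frac{608}{5}$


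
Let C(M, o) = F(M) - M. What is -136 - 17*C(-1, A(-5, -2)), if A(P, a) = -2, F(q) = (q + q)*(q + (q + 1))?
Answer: -187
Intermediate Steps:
F(q) = 2*q*(1 + 2*q) (F(q) = (2*q)*(q + (1 + q)) = (2*q)*(1 + 2*q) = 2*q*(1 + 2*q))
C(M, o) = -M + 2*M*(1 + 2*M) (C(M, o) = 2*M*(1 + 2*M) - M = -M + 2*M*(1 + 2*M))
-136 - 17*C(-1, A(-5, -2)) = -136 - (-17)*(1 + 4*(-1)) = -136 - (-17)*(1 - 4) = -136 - (-17)*(-3) = -136 - 17*3 = -136 - 51 = -187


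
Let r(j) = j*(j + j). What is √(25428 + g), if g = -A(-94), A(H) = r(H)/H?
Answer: 4*√1601 ≈ 160.05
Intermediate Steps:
r(j) = 2*j² (r(j) = j*(2*j) = 2*j²)
A(H) = 2*H (A(H) = (2*H²)/H = 2*H)
g = 188 (g = -2*(-94) = -1*(-188) = 188)
√(25428 + g) = √(25428 + 188) = √25616 = 4*√1601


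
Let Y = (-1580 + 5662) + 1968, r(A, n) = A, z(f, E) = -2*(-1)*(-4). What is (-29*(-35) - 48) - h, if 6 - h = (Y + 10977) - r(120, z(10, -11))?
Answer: 17868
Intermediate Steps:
z(f, E) = -8 (z(f, E) = 2*(-4) = -8)
Y = 6050 (Y = 4082 + 1968 = 6050)
h = -16901 (h = 6 - ((6050 + 10977) - 1*120) = 6 - (17027 - 120) = 6 - 1*16907 = 6 - 16907 = -16901)
(-29*(-35) - 48) - h = (-29*(-35) - 48) - 1*(-16901) = (1015 - 48) + 16901 = 967 + 16901 = 17868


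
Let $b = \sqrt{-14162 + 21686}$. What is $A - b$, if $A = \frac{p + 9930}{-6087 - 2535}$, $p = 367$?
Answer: $- \frac{10297}{8622} - 6 \sqrt{209} \approx -87.935$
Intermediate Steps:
$b = 6 \sqrt{209}$ ($b = \sqrt{7524} = 6 \sqrt{209} \approx 86.741$)
$A = - \frac{10297}{8622}$ ($A = \frac{367 + 9930}{-6087 - 2535} = \frac{10297}{-8622} = 10297 \left(- \frac{1}{8622}\right) = - \frac{10297}{8622} \approx -1.1943$)
$A - b = - \frac{10297}{8622} - 6 \sqrt{209}$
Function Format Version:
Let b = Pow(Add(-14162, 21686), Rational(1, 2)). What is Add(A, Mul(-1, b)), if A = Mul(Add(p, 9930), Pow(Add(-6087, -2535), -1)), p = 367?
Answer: Add(Rational(-10297, 8622), Mul(-6, Pow(209, Rational(1, 2)))) ≈ -87.935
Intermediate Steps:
b = Mul(6, Pow(209, Rational(1, 2))) (b = Pow(7524, Rational(1, 2)) = Mul(6, Pow(209, Rational(1, 2))) ≈ 86.741)
A = Rational(-10297, 8622) (A = Mul(Add(367, 9930), Pow(Add(-6087, -2535), -1)) = Mul(10297, Pow(-8622, -1)) = Mul(10297, Rational(-1, 8622)) = Rational(-10297, 8622) ≈ -1.1943)
Add(A, Mul(-1, b)) = Add(Rational(-10297, 8622), Mul(-1, Mul(6, Pow(209, Rational(1, 2))))) = Add(Rational(-10297, 8622), Mul(-6, Pow(209, Rational(1, 2))))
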